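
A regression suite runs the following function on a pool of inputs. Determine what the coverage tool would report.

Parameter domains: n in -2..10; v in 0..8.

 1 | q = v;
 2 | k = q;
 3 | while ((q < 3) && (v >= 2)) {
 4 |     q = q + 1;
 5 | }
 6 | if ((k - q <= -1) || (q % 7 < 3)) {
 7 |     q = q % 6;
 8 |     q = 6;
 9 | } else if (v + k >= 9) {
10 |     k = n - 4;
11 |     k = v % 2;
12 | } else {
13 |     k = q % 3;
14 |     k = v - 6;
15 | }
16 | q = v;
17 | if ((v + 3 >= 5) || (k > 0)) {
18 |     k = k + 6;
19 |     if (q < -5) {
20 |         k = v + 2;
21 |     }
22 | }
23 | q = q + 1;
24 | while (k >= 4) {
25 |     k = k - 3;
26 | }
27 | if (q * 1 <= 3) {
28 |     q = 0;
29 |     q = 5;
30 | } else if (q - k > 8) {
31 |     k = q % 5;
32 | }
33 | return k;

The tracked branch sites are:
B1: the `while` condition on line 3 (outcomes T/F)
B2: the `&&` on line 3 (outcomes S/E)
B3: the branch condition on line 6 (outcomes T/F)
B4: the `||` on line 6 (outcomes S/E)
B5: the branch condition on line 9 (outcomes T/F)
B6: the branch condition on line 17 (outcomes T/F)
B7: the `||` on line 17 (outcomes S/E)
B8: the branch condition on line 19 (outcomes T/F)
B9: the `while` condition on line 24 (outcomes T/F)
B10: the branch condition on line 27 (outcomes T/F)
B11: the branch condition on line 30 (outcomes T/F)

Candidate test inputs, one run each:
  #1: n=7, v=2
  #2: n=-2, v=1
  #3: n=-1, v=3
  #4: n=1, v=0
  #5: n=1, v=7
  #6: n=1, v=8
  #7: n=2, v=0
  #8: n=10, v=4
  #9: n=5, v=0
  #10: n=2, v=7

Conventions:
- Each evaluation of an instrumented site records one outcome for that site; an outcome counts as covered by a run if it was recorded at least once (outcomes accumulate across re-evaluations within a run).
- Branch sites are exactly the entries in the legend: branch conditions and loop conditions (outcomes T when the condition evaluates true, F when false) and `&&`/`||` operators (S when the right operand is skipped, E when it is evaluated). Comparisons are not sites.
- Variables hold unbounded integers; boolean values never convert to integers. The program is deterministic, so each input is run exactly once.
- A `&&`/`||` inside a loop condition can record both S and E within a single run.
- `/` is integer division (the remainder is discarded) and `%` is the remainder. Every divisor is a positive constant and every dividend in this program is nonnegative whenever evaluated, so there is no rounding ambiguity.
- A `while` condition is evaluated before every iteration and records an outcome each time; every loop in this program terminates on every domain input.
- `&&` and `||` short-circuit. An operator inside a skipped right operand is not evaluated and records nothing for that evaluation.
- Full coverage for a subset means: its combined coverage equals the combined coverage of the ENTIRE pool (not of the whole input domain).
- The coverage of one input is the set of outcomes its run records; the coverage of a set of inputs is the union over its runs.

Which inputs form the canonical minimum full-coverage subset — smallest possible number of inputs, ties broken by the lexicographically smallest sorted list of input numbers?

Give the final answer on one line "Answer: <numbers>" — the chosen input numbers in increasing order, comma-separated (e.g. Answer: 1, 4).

run #1 (n=7, v=2) runs B2->E, B1->T, B2->S, B1->F, B4->S, B3->T, B7->S, B6->T, B8->F, B9->T, B9->T, B9->F, B10->T; records B1=T, B1=F, B2=S, B2=E, B3=T, B4=S, B6=T, B7=S, B8=F, B9=T, B9=F, B10=T
run #2 (n=-2, v=1) runs B2->E, B1->F, B4->E, B3->T, B7->E, B6->T, B8->F, B9->T, B9->T, B9->F, B10->T; records B1=F, B2=E, B3=T, B4=E, B6=T, B7=E, B8=F, B9=T, B9=F, B10=T
run #3 (n=-1, v=3) runs B2->S, B1->F, B4->E, B3->F, B5->F, B7->S, B6->T, B8->F, B9->F, B10->F, B11->F; records B1=F, B2=S, B3=F, B4=E, B5=F, B6=T, B7=S, B8=F, B9=F, B10=F, B11=F
run #4 (n=1, v=0) runs B2->E, B1->F, B4->E, B3->T, B7->E, B6->F, B9->F, B10->T; records B1=F, B2=E, B3=T, B4=E, B6=F, B7=E, B9=F, B10=T
run #5 (n=1, v=7) runs B2->S, B1->F, B4->E, B3->T, B7->S, B6->T, B8->F, B9->T, B9->T, B9->T, B9->T, B9->F, B10->F, B11->F; records B1=F, B2=S, B3=T, B4=E, B6=T, B7=S, B8=F, B9=T, B9=F, B10=F, B11=F
run #6 (n=1, v=8) runs B2->S, B1->F, B4->E, B3->T, B7->S, B6->T, B8->F, B9->T, B9->T, B9->T, B9->T, B9->F, B10->F, B11->F; records B1=F, B2=S, B3=T, B4=E, B6=T, B7=S, B8=F, B9=T, B9=F, B10=F, B11=F
run #7 (n=2, v=0) runs B2->E, B1->F, B4->E, B3->T, B7->E, B6->F, B9->F, B10->T; records B1=F, B2=E, B3=T, B4=E, B6=F, B7=E, B9=F, B10=T
run #8 (n=10, v=4) runs B2->S, B1->F, B4->E, B3->F, B5->F, B7->S, B6->T, B8->F, B9->T, B9->F, B10->F, B11->F; records B1=F, B2=S, B3=F, B4=E, B5=F, B6=T, B7=S, B8=F, B9=T, B9=F, B10=F, B11=F
run #9 (n=5, v=0) runs B2->E, B1->F, B4->E, B3->T, B7->E, B6->F, B9->F, B10->T; records B1=F, B2=E, B3=T, B4=E, B6=F, B7=E, B9=F, B10=T
run #10 (n=2, v=7) runs B2->S, B1->F, B4->E, B3->T, B7->S, B6->T, B8->F, B9->T, B9->T, B9->T, B9->T, B9->F, B10->F, B11->F; records B1=F, B2=S, B3=T, B4=E, B6=T, B7=S, B8=F, B9=T, B9=F, B10=F, B11=F
together the pool reaches 19 outcomes: B1=T, B1=F, B2=S, B2=E, B3=T, B3=F, B4=S, B4=E, B5=F, B6=T, B6=F, B7=S, B7=E, B8=F, B9=T, B9=F, B10=T, B10=F, B11=F
no size-1 subset reaches all 19 outcomes (best union: 12/19)
no size-2 subset reaches all 19 outcomes (best union: 17/19)
the canonical winner is {1, 3, 4}: size 3, full 19-outcome coverage, earliest index list among size-3 covers

Answer: 1, 3, 4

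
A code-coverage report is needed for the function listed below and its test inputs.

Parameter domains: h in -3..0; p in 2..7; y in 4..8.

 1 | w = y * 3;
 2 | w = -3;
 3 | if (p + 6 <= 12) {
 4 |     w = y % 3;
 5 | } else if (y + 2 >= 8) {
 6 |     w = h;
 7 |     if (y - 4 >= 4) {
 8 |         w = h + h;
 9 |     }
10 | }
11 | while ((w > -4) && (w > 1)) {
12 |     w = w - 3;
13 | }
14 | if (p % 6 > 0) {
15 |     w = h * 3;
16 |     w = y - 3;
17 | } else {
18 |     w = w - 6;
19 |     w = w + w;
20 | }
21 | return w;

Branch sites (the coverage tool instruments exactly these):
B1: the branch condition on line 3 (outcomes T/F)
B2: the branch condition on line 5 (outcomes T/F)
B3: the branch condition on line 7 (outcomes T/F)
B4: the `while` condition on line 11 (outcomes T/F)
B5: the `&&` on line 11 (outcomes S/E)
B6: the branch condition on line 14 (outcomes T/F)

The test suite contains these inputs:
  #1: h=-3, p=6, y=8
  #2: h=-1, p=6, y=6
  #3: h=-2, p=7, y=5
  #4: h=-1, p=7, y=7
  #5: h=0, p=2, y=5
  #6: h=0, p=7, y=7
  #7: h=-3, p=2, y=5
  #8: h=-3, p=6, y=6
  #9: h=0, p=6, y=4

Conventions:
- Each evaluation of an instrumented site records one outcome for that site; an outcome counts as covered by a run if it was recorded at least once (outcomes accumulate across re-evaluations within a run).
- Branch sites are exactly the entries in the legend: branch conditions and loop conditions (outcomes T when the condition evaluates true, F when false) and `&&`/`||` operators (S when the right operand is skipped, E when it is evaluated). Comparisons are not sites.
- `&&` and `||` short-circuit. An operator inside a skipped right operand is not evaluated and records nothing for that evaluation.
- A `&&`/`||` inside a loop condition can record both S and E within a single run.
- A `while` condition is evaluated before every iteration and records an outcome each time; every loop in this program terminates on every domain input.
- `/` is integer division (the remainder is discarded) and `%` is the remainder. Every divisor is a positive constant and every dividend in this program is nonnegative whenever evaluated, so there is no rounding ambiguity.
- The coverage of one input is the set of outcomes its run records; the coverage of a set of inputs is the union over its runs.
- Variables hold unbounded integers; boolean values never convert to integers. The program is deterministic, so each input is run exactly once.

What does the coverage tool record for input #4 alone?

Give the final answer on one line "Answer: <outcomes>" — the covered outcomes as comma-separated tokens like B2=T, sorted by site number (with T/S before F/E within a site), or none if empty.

Running input #4 (h=-1, p=7, y=7), event by event:
  B1->F, B2->T, B3->F, B5->E, B4->F, B6->T
as a set, this run covers: B1=F, B2=T, B3=F, B4=F, B5=E, B6=T

Answer: B1=F, B2=T, B3=F, B4=F, B5=E, B6=T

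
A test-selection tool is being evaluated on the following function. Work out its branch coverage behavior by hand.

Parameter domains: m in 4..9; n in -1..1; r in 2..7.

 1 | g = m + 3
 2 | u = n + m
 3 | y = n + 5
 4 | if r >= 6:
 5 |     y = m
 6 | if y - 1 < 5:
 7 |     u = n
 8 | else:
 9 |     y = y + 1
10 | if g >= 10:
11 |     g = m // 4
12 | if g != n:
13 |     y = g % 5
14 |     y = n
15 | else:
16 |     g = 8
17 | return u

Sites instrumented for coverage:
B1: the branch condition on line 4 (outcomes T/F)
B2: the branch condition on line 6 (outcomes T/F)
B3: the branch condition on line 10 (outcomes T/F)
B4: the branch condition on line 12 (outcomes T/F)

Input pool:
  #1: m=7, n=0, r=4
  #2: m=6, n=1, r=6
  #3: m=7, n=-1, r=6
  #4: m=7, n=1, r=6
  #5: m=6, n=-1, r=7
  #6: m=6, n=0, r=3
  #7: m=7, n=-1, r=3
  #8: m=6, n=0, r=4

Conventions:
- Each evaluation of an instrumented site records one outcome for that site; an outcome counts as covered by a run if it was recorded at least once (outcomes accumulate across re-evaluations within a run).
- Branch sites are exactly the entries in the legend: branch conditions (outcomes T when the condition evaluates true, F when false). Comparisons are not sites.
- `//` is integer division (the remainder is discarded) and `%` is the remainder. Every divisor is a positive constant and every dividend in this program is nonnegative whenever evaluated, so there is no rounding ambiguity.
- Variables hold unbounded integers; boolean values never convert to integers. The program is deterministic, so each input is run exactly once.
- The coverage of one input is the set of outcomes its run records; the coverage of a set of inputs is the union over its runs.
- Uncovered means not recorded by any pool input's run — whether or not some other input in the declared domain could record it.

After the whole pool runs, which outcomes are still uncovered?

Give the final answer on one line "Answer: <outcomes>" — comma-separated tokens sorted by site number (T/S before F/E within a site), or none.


#1 (m=7, n=0, r=4) -> covered: B1=F, B2=T, B3=T, B4=T
#2 (m=6, n=1, r=6) -> covered: B1=T, B2=F, B3=F, B4=T
#3 (m=7, n=-1, r=6) -> covered: B1=T, B2=F, B3=T, B4=T
#4 (m=7, n=1, r=6) -> covered: B1=T, B2=F, B3=T, B4=F
#5 (m=6, n=-1, r=7) -> covered: B1=T, B2=F, B3=F, B4=T
#6 (m=6, n=0, r=3) -> covered: B1=F, B2=T, B3=F, B4=T
#7 (m=7, n=-1, r=3) -> covered: B1=F, B2=T, B3=T, B4=T
#8 (m=6, n=0, r=4) -> covered: B1=F, B2=T, B3=F, B4=T
union over the pool: B1=T, B1=F, B2=T, B2=F, B3=T, B3=F, B4=T, B4=F
uncovered (0 of 8): none
Answer: none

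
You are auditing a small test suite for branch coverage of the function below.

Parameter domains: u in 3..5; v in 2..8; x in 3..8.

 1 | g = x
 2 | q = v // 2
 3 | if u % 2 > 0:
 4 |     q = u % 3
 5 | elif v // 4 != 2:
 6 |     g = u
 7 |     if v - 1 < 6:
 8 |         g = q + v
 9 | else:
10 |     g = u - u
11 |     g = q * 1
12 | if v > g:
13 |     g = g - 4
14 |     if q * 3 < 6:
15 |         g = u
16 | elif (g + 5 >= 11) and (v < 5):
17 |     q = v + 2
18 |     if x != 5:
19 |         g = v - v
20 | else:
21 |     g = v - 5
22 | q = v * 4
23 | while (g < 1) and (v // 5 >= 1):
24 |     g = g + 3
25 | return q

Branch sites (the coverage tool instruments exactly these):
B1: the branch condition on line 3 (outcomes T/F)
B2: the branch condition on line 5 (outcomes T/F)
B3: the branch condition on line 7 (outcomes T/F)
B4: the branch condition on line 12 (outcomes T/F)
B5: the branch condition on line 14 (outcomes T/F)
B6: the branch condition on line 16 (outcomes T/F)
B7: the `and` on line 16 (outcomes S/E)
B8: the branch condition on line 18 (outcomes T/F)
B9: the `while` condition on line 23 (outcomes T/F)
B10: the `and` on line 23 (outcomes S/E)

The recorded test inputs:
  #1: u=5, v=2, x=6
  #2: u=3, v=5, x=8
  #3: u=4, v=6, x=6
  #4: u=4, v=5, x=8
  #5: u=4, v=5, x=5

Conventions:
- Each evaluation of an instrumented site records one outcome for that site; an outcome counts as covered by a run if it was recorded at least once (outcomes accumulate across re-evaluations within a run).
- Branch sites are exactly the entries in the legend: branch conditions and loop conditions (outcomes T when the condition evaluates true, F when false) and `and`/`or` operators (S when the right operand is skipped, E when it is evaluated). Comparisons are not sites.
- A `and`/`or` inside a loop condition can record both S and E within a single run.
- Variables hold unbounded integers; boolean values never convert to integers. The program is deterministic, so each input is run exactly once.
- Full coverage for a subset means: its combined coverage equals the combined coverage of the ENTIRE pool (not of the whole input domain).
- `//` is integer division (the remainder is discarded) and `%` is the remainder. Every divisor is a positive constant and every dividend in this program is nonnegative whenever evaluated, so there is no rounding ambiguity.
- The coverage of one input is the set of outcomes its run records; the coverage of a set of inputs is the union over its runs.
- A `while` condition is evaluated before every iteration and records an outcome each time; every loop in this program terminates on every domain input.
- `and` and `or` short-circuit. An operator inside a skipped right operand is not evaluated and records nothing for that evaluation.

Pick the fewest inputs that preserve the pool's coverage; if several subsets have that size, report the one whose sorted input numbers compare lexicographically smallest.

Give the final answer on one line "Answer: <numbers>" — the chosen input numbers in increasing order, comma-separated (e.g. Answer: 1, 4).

run #1 (u=5, v=2, x=6) records B1=T, B4=F, B6=T, B7=E, B8=T, B9=F, B10=E
run #2 (u=3, v=5, x=8) records B1=T, B4=F, B6=F, B7=E, B9=T, B9=F, B10=S, B10=E
run #3 (u=4, v=6, x=6) records B1=F, B2=T, B3=T, B4=F, B6=F, B7=E, B9=F, B10=S
run #4 (u=4, v=5, x=8) records B1=F, B2=T, B3=T, B4=F, B6=F, B7=E, B9=T, B9=F, B10=S, B10=E
run #5 (u=4, v=5, x=5) records B1=F, B2=T, B3=T, B4=F, B6=F, B7=E, B9=T, B9=F, B10=S, B10=E
together the pool reaches 13 outcomes: B1=T, B1=F, B2=T, B3=T, B4=F, B6=T, B6=F, B7=E, B8=T, B9=T, B9=F, B10=S, B10=E
no size-1 subset reaches all 13 outcomes (best union: 10/13)
inputs {1, 4} (size 2) cover everything; no size-2 subset with a lexicographically smaller index list covers all 13

Answer: 1, 4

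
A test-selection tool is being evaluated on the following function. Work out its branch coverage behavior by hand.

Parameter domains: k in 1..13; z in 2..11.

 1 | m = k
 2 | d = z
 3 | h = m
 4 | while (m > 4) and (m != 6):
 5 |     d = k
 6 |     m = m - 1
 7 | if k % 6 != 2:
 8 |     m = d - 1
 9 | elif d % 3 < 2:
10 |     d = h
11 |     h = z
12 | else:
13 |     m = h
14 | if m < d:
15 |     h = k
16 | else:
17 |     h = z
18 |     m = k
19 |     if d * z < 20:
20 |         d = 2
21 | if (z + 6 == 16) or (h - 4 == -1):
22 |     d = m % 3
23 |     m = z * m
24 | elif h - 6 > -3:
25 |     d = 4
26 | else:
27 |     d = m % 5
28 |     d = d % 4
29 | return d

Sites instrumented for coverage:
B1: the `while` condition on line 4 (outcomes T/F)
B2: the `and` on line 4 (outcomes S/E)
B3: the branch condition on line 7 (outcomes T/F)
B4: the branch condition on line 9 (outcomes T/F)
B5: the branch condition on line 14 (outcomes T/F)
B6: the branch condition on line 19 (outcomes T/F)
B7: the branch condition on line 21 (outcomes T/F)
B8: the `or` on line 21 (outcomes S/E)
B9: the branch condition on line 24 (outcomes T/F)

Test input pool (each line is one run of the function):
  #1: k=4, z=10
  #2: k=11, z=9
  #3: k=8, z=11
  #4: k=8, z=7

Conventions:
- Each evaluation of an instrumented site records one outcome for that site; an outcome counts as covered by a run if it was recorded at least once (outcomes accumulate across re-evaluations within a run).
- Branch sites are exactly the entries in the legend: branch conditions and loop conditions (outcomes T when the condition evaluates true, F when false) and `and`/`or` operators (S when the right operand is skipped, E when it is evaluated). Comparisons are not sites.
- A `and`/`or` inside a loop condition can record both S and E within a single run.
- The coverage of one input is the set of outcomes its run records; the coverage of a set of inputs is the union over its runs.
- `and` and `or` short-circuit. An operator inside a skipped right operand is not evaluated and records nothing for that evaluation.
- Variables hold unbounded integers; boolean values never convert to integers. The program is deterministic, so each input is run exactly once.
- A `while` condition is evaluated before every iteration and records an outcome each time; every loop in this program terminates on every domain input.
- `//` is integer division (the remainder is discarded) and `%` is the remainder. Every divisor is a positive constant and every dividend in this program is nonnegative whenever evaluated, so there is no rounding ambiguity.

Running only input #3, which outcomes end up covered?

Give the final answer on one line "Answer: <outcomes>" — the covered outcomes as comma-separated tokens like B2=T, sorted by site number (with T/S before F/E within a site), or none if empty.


Event log for input #3 (k=8, z=11):
  B2->E, B1->T, B2->E, B1->T, B2->E, B1->F, B3->F, B4->F, B5->F, B6->F
  B8->E, B7->F, B9->T
as a set, this run covers: B1=T, B1=F, B2=E, B3=F, B4=F, B5=F, B6=F, B7=F, B8=E, B9=T
Answer: B1=T, B1=F, B2=E, B3=F, B4=F, B5=F, B6=F, B7=F, B8=E, B9=T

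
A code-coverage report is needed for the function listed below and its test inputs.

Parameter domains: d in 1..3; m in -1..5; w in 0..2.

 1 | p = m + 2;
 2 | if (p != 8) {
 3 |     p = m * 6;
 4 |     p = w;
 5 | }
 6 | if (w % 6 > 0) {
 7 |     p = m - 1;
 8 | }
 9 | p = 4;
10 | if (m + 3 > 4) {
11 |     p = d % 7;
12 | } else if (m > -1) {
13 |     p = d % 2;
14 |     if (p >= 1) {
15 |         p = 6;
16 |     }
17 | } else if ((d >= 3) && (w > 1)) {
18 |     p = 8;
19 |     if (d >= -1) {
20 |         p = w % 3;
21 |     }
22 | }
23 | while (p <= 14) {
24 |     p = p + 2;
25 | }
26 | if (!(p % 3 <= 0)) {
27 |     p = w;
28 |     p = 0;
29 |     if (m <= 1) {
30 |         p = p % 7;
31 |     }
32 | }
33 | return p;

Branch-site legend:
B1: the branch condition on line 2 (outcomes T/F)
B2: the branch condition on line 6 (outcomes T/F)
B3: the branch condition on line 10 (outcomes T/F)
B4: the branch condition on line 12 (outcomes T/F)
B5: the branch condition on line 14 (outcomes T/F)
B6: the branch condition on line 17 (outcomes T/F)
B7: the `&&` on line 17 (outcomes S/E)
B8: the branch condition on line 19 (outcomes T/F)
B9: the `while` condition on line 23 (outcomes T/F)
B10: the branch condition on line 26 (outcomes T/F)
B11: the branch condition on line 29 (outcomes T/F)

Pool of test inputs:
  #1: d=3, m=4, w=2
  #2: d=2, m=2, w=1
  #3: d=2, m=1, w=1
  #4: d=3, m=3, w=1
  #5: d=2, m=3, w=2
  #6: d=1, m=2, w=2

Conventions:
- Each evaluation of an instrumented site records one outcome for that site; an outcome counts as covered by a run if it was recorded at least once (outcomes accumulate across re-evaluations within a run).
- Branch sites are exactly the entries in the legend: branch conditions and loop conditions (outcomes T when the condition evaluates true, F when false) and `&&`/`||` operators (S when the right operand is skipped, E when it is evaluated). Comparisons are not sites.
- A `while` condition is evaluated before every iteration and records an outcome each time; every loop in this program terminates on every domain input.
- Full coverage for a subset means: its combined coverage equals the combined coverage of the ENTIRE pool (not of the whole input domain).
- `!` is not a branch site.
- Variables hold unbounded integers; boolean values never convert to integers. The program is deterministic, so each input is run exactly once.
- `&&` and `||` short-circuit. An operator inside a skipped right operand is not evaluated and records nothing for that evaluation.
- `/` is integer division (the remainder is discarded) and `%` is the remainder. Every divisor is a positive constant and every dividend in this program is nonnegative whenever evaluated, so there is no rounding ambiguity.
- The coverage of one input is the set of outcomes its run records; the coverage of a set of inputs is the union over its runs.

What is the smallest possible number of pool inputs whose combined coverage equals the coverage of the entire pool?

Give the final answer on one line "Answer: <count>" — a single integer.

run #1 (d=3, m=4, w=2) runs B1->T, B2->T, B3->T, B9->T, B9->T, B9->T, B9->T, B9->T, B9->T, B9->F, B10->F; records B1=T, B2=T, B3=T, B9=T, B9=F, B10=F
run #2 (d=2, m=2, w=1) runs B1->T, B2->T, B3->T, B9->T, B9->T, B9->T, B9->T, B9->T, B9->T, B9->T, B9->F, B10->T, B11->F; records B1=T, B2=T, B3=T, B9=T, B9=F, B10=T, B11=F
run #3 (d=2, m=1, w=1) runs B1->T, B2->T, B3->F, B4->T, B5->F, B9->T, B9->T, B9->T, B9->T, B9->T, B9->T, B9->T, B9->T, B9->F, ...; records B1=T, B2=T, B3=F, B4=T, B5=F, B9=T, B9=F, B10=T, B11=T
run #4 (d=3, m=3, w=1) runs B1->T, B2->T, B3->T, B9->T, B9->T, B9->T, B9->T, B9->T, B9->T, B9->F, B10->F; records B1=T, B2=T, B3=T, B9=T, B9=F, B10=F
run #5 (d=2, m=3, w=2) runs B1->T, B2->T, B3->T, B9->T, B9->T, B9->T, B9->T, B9->T, B9->T, B9->T, B9->F, B10->T, B11->F; records B1=T, B2=T, B3=T, B9=T, B9=F, B10=T, B11=F
run #6 (d=1, m=2, w=2) runs B1->T, B2->T, B3->T, B9->T, B9->T, B9->T, B9->T, B9->T, B9->T, B9->T, B9->F, B10->F; records B1=T, B2=T, B3=T, B9=T, B9=F, B10=F
pool-wide coverage (12 outcomes): B1=T, B2=T, B3=T, B3=F, B4=T, B5=F, B9=T, B9=F, B10=T, B10=F, B11=T, B11=F
no size-1 subset reaches all 12 outcomes (best union: 9/12)
no size-2 subset reaches all 12 outcomes (best union: 11/12)
inputs {1, 2, 3} (size 3) cover everything; no size-3 subset with a lexicographically smaller index list covers all 12

Answer: 3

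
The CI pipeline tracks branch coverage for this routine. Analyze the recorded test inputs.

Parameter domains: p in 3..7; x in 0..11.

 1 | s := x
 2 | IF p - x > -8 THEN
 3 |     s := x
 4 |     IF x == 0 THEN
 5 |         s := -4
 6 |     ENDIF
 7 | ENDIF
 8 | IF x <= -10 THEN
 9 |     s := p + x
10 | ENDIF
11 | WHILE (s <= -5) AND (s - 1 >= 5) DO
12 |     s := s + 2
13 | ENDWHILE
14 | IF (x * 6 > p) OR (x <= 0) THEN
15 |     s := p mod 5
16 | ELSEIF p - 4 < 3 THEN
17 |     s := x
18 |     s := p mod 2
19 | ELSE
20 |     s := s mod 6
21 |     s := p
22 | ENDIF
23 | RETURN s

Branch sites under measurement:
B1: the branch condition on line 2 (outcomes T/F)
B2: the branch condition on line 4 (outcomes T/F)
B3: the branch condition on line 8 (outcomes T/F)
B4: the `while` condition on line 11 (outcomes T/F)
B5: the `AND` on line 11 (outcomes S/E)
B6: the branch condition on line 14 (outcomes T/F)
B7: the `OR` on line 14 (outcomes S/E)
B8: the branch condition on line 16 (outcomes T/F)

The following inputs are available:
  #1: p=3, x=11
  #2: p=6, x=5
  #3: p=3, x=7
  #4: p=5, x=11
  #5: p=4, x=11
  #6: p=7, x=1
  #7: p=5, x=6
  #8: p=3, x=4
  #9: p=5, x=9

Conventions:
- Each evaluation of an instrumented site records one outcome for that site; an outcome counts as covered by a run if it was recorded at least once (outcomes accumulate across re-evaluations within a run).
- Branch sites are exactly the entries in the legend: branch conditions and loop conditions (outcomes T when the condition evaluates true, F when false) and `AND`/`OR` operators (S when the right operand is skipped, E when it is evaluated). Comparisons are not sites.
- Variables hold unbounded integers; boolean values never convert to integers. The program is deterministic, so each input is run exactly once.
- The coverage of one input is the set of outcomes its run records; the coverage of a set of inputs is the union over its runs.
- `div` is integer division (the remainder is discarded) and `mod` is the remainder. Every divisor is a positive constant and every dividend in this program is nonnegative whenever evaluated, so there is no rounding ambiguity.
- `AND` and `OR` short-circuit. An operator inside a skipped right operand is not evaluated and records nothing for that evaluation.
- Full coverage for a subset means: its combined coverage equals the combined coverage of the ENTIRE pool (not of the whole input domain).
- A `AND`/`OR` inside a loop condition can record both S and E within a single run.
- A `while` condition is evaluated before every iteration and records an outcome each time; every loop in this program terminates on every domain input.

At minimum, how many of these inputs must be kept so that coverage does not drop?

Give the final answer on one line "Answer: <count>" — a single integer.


input #1 (p=3, x=11): events B1->F, B3->F, B5->S, B4->F, B7->S, B6->T; covers B1=F, B3=F, B4=F, B5=S, B6=T, B7=S
input #2 (p=6, x=5): events B1->T, B2->F, B3->F, B5->S, B4->F, B7->S, B6->T; covers B1=T, B2=F, B3=F, B4=F, B5=S, B6=T, B7=S
input #3 (p=3, x=7): events B1->T, B2->F, B3->F, B5->S, B4->F, B7->S, B6->T; covers B1=T, B2=F, B3=F, B4=F, B5=S, B6=T, B7=S
input #4 (p=5, x=11): events B1->T, B2->F, B3->F, B5->S, B4->F, B7->S, B6->T; covers B1=T, B2=F, B3=F, B4=F, B5=S, B6=T, B7=S
input #5 (p=4, x=11): events B1->T, B2->F, B3->F, B5->S, B4->F, B7->S, B6->T; covers B1=T, B2=F, B3=F, B4=F, B5=S, B6=T, B7=S
input #6 (p=7, x=1): events B1->T, B2->F, B3->F, B5->S, B4->F, B7->E, B6->F, B8->F; covers B1=T, B2=F, B3=F, B4=F, B5=S, B6=F, B7=E, B8=F
input #7 (p=5, x=6): events B1->T, B2->F, B3->F, B5->S, B4->F, B7->S, B6->T; covers B1=T, B2=F, B3=F, B4=F, B5=S, B6=T, B7=S
input #8 (p=3, x=4): events B1->T, B2->F, B3->F, B5->S, B4->F, B7->S, B6->T; covers B1=T, B2=F, B3=F, B4=F, B5=S, B6=T, B7=S
input #9 (p=5, x=9): events B1->T, B2->F, B3->F, B5->S, B4->F, B7->S, B6->T; covers B1=T, B2=F, B3=F, B4=F, B5=S, B6=T, B7=S
together the pool reaches 11 outcomes: B1=T, B1=F, B2=F, B3=F, B4=F, B5=S, B6=T, B6=F, B7=S, B7=E, B8=F
no size-1 subset reaches all 11 outcomes (best union: 8/11)
size 2: inputs {1, 6} cover all 11 outcomes, and no lexicographically smaller subset of this size does
Answer: 2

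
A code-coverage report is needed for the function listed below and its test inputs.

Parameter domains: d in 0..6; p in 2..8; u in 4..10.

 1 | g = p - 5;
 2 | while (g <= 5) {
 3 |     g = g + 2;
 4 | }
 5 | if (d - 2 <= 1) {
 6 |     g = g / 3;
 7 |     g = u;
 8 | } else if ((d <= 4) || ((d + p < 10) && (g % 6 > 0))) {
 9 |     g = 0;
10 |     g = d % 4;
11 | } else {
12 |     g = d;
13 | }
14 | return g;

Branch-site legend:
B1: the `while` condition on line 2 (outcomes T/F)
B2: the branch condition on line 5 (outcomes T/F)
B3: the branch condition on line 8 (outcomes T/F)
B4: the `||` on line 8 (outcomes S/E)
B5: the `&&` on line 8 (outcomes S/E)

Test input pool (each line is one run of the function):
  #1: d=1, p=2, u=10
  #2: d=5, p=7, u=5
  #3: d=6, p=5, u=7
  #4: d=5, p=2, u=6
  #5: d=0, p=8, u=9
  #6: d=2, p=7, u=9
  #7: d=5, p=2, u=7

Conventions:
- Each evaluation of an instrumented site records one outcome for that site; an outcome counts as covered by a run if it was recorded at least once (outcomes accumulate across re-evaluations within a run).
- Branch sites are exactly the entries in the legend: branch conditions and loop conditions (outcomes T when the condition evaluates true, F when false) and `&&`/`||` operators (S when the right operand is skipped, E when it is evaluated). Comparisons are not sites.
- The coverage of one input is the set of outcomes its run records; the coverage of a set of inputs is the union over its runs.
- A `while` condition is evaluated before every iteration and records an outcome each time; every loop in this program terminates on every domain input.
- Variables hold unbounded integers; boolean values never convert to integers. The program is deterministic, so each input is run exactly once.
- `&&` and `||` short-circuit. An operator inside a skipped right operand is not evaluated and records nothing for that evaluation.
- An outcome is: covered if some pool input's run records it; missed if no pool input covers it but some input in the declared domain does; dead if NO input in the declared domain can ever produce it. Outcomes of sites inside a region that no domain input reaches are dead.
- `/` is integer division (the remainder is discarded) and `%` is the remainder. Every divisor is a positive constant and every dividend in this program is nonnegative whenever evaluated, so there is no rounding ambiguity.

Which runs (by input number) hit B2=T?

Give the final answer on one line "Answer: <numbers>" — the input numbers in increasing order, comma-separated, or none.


input #1 (d=1, p=2, u=10): covers B2=T
input #2 (d=5, p=7, u=5): misses B2=T
input #3 (d=6, p=5, u=7): misses B2=T
input #4 (d=5, p=2, u=6): misses B2=T
input #5 (d=0, p=8, u=9): covers B2=T
input #6 (d=2, p=7, u=9): covers B2=T
input #7 (d=5, p=2, u=7): misses B2=T
Answer: 1, 5, 6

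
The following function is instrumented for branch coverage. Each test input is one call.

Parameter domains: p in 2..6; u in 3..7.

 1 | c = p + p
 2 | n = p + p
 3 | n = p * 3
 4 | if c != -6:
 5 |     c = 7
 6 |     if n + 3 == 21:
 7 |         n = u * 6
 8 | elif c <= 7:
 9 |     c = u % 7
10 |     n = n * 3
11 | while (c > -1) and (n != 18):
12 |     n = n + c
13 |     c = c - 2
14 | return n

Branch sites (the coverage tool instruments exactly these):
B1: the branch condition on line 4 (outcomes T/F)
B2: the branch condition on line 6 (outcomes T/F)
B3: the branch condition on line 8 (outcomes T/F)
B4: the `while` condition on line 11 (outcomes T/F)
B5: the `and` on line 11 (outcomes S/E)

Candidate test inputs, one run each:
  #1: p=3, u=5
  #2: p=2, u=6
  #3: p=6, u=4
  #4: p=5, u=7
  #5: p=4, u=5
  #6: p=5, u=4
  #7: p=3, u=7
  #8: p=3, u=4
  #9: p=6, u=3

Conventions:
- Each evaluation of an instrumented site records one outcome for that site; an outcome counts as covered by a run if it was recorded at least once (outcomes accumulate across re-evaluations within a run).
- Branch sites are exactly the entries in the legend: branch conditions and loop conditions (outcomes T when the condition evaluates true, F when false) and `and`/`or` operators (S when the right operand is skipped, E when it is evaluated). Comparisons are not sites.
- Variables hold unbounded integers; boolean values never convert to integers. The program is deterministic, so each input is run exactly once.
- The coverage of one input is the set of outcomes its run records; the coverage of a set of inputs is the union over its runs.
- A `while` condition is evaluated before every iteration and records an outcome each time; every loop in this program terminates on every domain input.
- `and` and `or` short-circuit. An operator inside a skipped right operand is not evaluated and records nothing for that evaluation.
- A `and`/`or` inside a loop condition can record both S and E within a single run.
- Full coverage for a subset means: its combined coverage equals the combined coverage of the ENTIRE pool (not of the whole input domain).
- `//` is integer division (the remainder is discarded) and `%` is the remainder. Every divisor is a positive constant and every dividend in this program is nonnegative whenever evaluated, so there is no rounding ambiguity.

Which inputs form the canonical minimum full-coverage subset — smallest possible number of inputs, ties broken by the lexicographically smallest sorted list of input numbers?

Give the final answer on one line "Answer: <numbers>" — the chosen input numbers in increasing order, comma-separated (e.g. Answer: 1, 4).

input #1, p=3, u=5: outcomes B1=T, B2=F, B4=T, B4=F, B5=S, B5=E
input #2, p=2, u=6: outcomes B1=T, B2=F, B4=T, B4=F, B5=E
input #3, p=6, u=4: outcomes B1=T, B2=T, B4=T, B4=F, B5=S, B5=E
input #4, p=5, u=7: outcomes B1=T, B2=F, B4=T, B4=F, B5=S, B5=E
input #5, p=4, u=5: outcomes B1=T, B2=F, B4=T, B4=F, B5=S, B5=E
input #6, p=5, u=4: outcomes B1=T, B2=F, B4=T, B4=F, B5=S, B5=E
input #7, p=3, u=7: outcomes B1=T, B2=F, B4=T, B4=F, B5=S, B5=E
input #8, p=3, u=4: outcomes B1=T, B2=F, B4=T, B4=F, B5=S, B5=E
input #9, p=6, u=3: outcomes B1=T, B2=T, B4=F, B5=E
the full pool covers 7 outcomes: B1=T, B2=T, B2=F, B4=T, B4=F, B5=S, B5=E
checked all size-1 subsets: none covers 7 outcomes (max 6/7)
at size 2, {1, 3} reaches all 7 outcomes; every lexicographically earlier size-2 subset fails

Answer: 1, 3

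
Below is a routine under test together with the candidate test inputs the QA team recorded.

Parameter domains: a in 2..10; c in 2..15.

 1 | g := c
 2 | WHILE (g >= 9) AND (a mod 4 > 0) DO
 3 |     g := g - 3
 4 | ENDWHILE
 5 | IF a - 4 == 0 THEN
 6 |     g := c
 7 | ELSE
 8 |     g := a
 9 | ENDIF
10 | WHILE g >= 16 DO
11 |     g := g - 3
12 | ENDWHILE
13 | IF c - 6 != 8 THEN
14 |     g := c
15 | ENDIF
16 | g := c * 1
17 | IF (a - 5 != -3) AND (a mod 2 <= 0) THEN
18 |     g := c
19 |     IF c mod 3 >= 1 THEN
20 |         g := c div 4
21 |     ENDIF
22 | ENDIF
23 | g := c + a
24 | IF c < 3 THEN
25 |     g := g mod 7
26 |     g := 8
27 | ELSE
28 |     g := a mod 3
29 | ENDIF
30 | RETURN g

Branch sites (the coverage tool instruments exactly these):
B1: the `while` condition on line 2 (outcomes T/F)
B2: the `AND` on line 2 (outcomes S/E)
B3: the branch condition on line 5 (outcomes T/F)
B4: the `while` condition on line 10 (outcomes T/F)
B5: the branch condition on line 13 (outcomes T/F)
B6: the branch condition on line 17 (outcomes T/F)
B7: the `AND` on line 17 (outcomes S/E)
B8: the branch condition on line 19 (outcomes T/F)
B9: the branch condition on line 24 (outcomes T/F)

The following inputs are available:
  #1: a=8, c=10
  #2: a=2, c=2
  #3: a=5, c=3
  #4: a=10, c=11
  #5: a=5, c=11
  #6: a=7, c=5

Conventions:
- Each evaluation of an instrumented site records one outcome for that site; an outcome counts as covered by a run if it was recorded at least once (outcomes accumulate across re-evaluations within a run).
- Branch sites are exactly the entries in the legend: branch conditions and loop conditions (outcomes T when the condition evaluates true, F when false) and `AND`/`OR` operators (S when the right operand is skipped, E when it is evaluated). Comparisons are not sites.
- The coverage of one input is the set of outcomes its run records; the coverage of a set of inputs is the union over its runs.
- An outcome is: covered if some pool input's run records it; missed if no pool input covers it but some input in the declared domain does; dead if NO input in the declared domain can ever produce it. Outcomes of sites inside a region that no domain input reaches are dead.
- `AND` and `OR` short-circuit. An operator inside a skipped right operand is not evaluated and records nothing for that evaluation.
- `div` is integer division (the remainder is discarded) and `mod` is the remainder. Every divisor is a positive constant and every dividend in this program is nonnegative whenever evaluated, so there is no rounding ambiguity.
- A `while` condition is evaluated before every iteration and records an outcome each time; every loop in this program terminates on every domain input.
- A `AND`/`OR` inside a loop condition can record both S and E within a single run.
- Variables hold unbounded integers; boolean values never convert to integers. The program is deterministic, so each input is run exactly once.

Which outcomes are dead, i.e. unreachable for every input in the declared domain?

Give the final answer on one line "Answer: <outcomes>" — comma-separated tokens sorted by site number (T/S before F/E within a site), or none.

running all 126 domain inputs and tallying outcomes:
  B4=T: unreachable across the whole domain -> dead
  reachable outcomes have witnesses, e.g. B1=T (e.g. a=2, c=9), B1=F (e.g. a=2, c=2), B2=S (e.g. a=2, c=2), B2=E (e.g. a=2, c=9)

Answer: B4=T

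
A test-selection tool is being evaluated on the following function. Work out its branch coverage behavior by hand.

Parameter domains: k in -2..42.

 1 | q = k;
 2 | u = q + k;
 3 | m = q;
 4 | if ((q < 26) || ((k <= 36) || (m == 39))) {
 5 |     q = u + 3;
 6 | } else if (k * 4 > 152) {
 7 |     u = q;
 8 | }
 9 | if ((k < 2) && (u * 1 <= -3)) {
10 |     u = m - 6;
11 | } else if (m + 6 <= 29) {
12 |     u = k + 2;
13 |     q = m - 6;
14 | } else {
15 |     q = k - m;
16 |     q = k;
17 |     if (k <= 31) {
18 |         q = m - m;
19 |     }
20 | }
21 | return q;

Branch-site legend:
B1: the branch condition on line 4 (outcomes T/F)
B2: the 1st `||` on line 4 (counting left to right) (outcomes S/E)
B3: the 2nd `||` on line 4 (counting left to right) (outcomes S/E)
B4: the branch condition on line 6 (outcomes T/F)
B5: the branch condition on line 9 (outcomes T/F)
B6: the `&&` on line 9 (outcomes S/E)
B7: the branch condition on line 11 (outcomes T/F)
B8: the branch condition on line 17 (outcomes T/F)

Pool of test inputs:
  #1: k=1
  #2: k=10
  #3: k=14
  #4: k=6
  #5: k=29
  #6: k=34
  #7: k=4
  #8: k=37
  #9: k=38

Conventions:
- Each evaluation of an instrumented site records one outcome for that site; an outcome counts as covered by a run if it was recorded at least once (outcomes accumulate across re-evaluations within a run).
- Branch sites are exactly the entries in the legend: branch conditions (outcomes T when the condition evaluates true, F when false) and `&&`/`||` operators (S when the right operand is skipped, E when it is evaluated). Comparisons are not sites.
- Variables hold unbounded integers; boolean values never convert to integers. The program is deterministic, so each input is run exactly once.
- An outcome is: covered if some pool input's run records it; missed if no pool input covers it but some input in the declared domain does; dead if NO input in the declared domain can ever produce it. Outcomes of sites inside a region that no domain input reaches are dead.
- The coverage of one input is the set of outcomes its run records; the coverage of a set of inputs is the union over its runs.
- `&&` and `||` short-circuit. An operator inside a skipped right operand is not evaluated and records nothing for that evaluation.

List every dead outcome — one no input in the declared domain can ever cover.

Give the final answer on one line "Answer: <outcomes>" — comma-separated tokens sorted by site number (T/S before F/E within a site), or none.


checking every outcome against all 45 domain inputs:
  reachable outcomes have witnesses, e.g. B1=T (e.g. k=-2), B1=F (e.g. k=37), B2=S (e.g. k=-2), B2=E (e.g. k=26)
Answer: none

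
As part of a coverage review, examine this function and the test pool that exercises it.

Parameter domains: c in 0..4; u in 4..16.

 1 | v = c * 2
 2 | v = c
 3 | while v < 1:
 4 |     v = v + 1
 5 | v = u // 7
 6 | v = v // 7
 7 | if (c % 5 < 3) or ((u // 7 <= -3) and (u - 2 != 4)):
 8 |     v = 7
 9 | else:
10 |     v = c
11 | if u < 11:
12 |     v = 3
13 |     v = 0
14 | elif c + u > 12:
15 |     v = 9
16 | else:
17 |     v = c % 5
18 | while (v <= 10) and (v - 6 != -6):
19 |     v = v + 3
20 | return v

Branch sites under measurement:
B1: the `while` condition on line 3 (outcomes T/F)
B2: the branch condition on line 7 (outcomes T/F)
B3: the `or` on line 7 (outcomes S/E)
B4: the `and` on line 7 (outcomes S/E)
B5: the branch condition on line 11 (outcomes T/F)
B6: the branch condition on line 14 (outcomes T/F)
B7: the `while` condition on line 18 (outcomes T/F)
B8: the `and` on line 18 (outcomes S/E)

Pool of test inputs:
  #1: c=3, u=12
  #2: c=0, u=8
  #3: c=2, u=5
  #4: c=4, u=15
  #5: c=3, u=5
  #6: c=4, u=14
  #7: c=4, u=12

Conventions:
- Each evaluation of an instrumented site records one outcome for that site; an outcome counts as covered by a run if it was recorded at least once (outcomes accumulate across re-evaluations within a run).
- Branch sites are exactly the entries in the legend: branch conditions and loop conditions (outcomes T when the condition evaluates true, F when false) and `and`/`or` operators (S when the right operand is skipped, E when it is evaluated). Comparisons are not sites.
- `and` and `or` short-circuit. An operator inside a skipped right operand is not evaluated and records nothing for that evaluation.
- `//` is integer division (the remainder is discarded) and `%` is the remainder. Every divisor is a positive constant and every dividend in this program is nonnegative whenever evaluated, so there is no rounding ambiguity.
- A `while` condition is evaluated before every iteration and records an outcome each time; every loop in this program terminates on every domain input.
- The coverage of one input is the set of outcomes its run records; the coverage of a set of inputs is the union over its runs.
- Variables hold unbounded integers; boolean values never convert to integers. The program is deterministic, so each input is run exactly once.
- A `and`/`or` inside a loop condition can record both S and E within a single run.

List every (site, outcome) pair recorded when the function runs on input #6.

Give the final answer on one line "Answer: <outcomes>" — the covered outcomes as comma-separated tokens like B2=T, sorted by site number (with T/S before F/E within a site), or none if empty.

Simulating input #6 (c=4, u=14) step by step:
  B1->F, B3->E, B4->S, B2->F, B5->F, B6->T, B8->E, B7->T, B8->S, B7->F
distinct outcomes covered: B1=F, B2=F, B3=E, B4=S, B5=F, B6=T, B7=T, B7=F, B8=S, B8=E

Answer: B1=F, B2=F, B3=E, B4=S, B5=F, B6=T, B7=T, B7=F, B8=S, B8=E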